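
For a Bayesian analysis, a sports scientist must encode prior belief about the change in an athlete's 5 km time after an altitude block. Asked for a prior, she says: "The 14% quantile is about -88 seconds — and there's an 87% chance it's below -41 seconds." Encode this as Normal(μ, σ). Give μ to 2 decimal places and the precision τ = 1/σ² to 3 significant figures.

For Normal(μ,σ), the p-quantile is μ + z_p·σ. Here z_{0.14} = -1.08, z_{0.87} = 1.126.
So -88 = μ − 1.08σ and -41 = μ + 1.126σ.
Subtracting: σ = (-41 − -88)/(1.126 − (-1.08)) = 21.30.
Then μ = -88 − (-1.08)·21.30 = -64.99.
Precision τ = 1/σ² = 1/21.3² = 0.0022.

μ = -64.99, τ = 0.0022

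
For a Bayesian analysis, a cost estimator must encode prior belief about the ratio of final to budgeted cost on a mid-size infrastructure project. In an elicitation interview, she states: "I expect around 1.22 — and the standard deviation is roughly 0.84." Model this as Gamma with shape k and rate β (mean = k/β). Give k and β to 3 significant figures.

k ≈ 2.11, β ≈ 1.73

For Gamma(k, rate β): mean = k/β, variance = k/β², so CV = 1/√k.
CV = SD/mean = 0.84/1.22 = 0.6885, hence k = 1/CV² = 2.11.
Then β = k/mean = 2.11/1.22 = 1.73.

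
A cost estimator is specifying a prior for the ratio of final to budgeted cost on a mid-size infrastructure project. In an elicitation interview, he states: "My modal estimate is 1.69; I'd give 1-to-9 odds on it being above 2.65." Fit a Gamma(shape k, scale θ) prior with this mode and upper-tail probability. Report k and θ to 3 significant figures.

Gamma(k,θ) with k>1 has mode (k−1)θ, so θ = 1.69/(k−1).
Need P(X < 2.65) = 0.9 with θ tied to k this way. Start at k = 2, θ = 1.69: P(X<2.65) ≈ 0.465.
Too low — raise k to concentrate. Iterating converges to k ≈ 10.3.
Then θ = 1.69/(10.3−1) ≈ 0.183.

k ≈ 10.3, θ ≈ 0.183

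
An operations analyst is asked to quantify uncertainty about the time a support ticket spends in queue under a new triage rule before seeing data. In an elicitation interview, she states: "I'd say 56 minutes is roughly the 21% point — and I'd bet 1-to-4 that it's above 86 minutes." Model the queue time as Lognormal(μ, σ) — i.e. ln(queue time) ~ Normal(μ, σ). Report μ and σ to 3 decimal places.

If T ~ Lognormal(μ,σ) then ln T ~ Normal(μ,σ), so the p-quantile of ln T is μ + z_p·σ.
ln(56) = 4.025 and ln(86) = 4.454; z_{0.21} = -0.8064, z_{0.8} = 0.8416.
σ = (4.454 − 4.025)/(0.8416 − (-0.8064)) = 0.260.
μ = 4.025 − (-0.8064)·0.260 = 4.235.

μ ≈ 4.235, σ ≈ 0.260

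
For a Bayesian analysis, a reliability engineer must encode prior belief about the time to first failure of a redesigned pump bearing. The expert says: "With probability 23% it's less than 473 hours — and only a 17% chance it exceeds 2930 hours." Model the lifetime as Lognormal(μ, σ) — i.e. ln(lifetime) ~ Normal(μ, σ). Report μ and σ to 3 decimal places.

μ ≈ 6.955, σ ≈ 1.077

If T ~ Lognormal(μ,σ) then ln T ~ Normal(μ,σ), so the p-quantile of ln T is μ + z_p·σ.
ln(473) = 6.159 and ln(2930) = 7.983; z_{0.23} = -0.7388, z_{0.83} = 0.9542.
σ = (7.983 − 6.159)/(0.9542 − (-0.7388)) = 1.077.
μ = 6.159 − (-0.7388)·1.077 = 6.955.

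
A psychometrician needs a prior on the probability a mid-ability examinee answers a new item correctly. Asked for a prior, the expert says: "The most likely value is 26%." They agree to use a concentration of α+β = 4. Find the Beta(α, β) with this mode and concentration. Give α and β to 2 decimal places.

α = 1.52, β = 2.48

For α,β > 1 the Beta mode is (α−1)/(α+β−2). With α+β = 4, the mode is (α−1)/2.
Set (α−1)/2 = 0.26 → α = 1 + 0.26·2 = 1.52.
β = 4 − α = 2.48.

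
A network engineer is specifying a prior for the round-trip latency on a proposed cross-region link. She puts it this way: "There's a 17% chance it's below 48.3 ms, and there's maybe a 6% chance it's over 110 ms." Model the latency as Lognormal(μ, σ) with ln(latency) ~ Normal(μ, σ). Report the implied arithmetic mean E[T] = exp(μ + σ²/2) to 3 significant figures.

E[T] ≈ 69.7 ms

If T ~ Lognormal(μ,σ) then ln T ~ Normal(μ,σ), so the p-quantile of ln T is μ + z_p·σ.
ln(48.3) = 3.877 and ln(110) = 4.7; z_{0.17} = -0.9542, z_{0.94} = 1.555.
σ = (4.7 − 3.877)/(1.555 − (-0.9542)) = 0.328.
μ = 3.877 − (-0.9542)·0.328 = 4.190.
E[T] = exp(μ + σ²/2) = exp(4.190 + 0.0538) = 69.7 ms.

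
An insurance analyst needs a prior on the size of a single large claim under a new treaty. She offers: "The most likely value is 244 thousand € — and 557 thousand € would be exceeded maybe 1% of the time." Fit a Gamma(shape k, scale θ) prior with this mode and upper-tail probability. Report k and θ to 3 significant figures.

Gamma(k,θ) with k>1 has mode (k−1)θ, so θ = 244/(k−1).
Need P(X < 557) = 0.99 with θ tied to k this way. Start at k = 2, θ = 244: P(X<557) ≈ 0.665.
Too low — raise k to concentrate. Iterating converges to k ≈ 8.02.
Then θ = 244/(8.02−1) ≈ 34.7.

k ≈ 8.02, θ ≈ 34.7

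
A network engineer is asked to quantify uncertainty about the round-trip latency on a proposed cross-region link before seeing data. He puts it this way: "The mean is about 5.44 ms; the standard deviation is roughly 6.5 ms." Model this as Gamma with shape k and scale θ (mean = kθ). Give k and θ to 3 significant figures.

k ≈ 0.7, θ ≈ 7.77

For Gamma(k, scale θ): mean = kθ, variance = kθ², so CV = 1/√k.
CV = SD/mean = 6.5/5.44 = 1.195, hence k = 1/CV² = 0.7.
Then θ = mean/k = 5.44/0.7 = 7.77.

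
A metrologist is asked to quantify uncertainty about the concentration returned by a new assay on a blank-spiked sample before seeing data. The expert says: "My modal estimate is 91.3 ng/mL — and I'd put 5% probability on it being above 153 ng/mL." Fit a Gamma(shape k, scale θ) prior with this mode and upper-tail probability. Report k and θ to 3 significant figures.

k ≈ 11.5, θ ≈ 8.71

Gamma(k,θ) with k>1 has mode (k−1)θ, so θ = 91.3/(k−1).
Need P(X < 153) = 0.95 with θ tied to k this way. Start at k = 2, θ = 91.3: P(X<153) ≈ 0.499.
Too low — raise k to concentrate. Iterating converges to k ≈ 11.5.
Then θ = 91.3/(11.5−1) ≈ 8.71.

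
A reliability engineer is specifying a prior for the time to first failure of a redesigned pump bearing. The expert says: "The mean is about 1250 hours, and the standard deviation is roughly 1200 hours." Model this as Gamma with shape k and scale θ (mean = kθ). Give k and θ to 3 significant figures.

k ≈ 1.09, θ ≈ 1150

For Gamma(k, scale θ): mean = kθ, variance = kθ², so CV = 1/√k.
CV = SD/mean = 1200/1250 = 0.96, hence k = 1/CV² = 1.09.
Then θ = mean/k = 1250/1.09 = 1150.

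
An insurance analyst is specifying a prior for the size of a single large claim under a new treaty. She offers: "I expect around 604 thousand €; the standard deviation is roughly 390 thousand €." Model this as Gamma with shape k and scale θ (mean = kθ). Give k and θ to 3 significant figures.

k ≈ 2.4, θ ≈ 252

For Gamma(k, scale θ): mean = kθ, variance = kθ², so CV = 1/√k.
CV = SD/mean = 390/604 = 0.6457, hence k = 1/CV² = 2.4.
Then θ = mean/k = 604/2.4 = 252.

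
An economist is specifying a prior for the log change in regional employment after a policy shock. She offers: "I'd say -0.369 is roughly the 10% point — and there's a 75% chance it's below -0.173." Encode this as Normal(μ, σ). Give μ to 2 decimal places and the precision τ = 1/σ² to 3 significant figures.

For Normal(μ,σ), the p-quantile is μ + z_p·σ. Here z_{0.1} = -1.282, z_{0.75} = 0.6745.
So -0.369 = μ − 1.282σ and -0.173 = μ + 0.6745σ.
Subtracting: σ = (-0.173 − -0.369)/(0.6745 − (-1.282)) = 0.10.
Then μ = -0.369 − (-1.282)·0.10 = -0.24.
Precision τ = 1/σ² = 1/0.1002² = 99.6.

μ = -0.24, τ = 99.6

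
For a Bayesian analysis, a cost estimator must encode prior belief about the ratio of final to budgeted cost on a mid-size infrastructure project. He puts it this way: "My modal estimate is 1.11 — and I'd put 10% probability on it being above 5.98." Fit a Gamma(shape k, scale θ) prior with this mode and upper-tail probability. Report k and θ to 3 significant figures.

k ≈ 1.61, θ ≈ 1.81

Gamma(k,θ) with k>1 has mode (k−1)θ, so θ = 1.11/(k−1).
Need P(X < 5.98) = 0.9 with θ tied to k this way. Start at k = 2, θ = 1.11: P(X<5.98) ≈ 0.971.
Too high — lower k to spread out. Iterating converges to k ≈ 1.61.
Then θ = 1.11/(1.61−1) ≈ 1.81.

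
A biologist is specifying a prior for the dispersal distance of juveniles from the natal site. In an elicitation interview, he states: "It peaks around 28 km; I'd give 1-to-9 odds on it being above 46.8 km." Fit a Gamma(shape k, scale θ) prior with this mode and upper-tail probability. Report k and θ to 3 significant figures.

k ≈ 8.16, θ ≈ 3.91

Gamma(k,θ) with k>1 has mode (k−1)θ, so θ = 28/(k−1).
Need P(X < 46.8) = 0.9 with θ tied to k this way. Start at k = 2, θ = 28: P(X<46.8) ≈ 0.498.
Too low — raise k to concentrate. Iterating converges to k ≈ 8.16.
Then θ = 28/(8.16−1) ≈ 3.91.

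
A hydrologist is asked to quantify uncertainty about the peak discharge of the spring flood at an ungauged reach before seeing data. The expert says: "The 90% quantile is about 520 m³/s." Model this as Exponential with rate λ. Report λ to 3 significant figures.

λ ≈ 0.00443

P(T < 520.0) = 1 − e^(−λ·520.0) = 0.9, so λ = −ln(1−0.9)/520.0 = −ln(0.1)/520.0 = 0.00443.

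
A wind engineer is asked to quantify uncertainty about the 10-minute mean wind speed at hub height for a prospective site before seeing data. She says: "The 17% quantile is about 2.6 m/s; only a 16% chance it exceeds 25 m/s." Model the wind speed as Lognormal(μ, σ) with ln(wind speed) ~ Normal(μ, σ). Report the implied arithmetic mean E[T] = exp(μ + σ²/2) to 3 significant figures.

If T ~ Lognormal(μ,σ) then ln T ~ Normal(μ,σ), so the p-quantile of ln T is μ + z_p·σ.
ln(2.6) = 0.9555 and ln(25) = 3.219; z_{0.17} = -0.9542, z_{0.84} = 0.9945.
σ = (3.219 − 0.9555)/(0.9945 − (-0.9542)) = 1.162.
μ = 0.9555 − (-0.9542)·1.162 = 2.064.
E[T] = exp(μ + σ²/2) = exp(2.064 + 0.6746) = 15.5 m/s.

E[T] ≈ 15.5 m/s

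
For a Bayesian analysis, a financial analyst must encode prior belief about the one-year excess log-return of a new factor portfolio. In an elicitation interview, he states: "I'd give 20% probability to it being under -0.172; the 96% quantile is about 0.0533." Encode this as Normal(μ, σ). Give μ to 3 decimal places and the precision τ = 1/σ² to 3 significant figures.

μ = -0.099, τ = 132

The p-quantile of Normal(μ,σ) is μ + z_p·σ, with z_{0.2} = -0.8416 and z_{0.96} = 1.751.
Eliminate σ: μ = (z₂·x₁ − z₁·x₂)/(z₂ − z₁) = (1.751·-0.172 − (-0.8416)·0.0533)/2.592 = -0.099.
Then σ = (x₂ − x₁)/(z₂ − z₁) = (0.0533 − -0.172)/2.592 = 0.087.
Precision τ = 1/σ² = 1/0.08691² = 132.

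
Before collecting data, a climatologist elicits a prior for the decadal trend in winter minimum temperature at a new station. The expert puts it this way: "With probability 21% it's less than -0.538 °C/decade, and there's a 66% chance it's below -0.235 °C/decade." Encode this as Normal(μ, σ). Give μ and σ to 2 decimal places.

For Normal(μ,σ), the p-quantile is μ + z_p·σ. Here z_{0.21} = -0.8064, z_{0.66} = 0.4125.
So -0.538 = μ − 0.8064σ and -0.235 = μ + 0.4125σ.
Subtracting: σ = (-0.235 − -0.538)/(0.4125 − (-0.8064)) = 0.25.
Then μ = -0.538 − (-0.8064)·0.25 = -0.34.

μ = -0.34, σ = 0.25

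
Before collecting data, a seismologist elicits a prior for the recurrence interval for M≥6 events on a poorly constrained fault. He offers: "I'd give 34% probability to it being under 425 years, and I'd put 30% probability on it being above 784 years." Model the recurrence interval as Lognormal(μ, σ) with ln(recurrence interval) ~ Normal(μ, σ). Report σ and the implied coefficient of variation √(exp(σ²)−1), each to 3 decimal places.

If T ~ Lognormal(μ,σ) then ln T ~ Normal(μ,σ), so the p-quantile of ln T is μ + z_p·σ.
ln(425) = 6.052 and ln(784) = 6.664; z_{0.34} = -0.4125, z_{0.7} = 0.5244.
σ = (6.664 − 6.052)/(0.5244 − (-0.4125)) = 0.654.
μ = 6.052 − (-0.4125)·0.654 = 6.322.
CV = √(exp(σ²)−1) = √(exp(0.4272)−1) = 0.730.

σ ≈ 0.654, CV ≈ 0.730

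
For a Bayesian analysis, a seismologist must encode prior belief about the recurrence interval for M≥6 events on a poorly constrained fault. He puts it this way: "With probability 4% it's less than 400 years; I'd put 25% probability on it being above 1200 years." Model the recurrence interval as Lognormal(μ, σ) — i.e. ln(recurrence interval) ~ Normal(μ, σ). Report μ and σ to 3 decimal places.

If T ~ Lognormal(μ,σ) then ln T ~ Normal(μ,σ), so the p-quantile of ln T is μ + z_p·σ.
ln(400) = 5.991 and ln(1200) = 7.09; z_{0.04} = -1.751, z_{0.75} = 0.6745.
σ = (7.09 − 5.991)/(0.6745 − (-1.751)) = 0.453.
μ = 5.991 − (-1.751)·0.453 = 6.785.

μ ≈ 6.785, σ ≈ 0.453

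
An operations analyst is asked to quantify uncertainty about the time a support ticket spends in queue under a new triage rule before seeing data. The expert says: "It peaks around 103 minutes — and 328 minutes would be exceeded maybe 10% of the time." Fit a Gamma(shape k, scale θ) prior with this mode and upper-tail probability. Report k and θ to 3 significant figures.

k ≈ 2.41, θ ≈ 73.1

Gamma(k,θ) with k>1 has mode (k−1)θ, so θ = 103/(k−1).
Need P(X < 328) = 0.9 with θ tied to k this way. Start at k = 2, θ = 103: P(X<328) ≈ 0.827.
Too low — raise k to concentrate. Iterating converges to k ≈ 2.41.
Then θ = 103/(2.41−1) ≈ 73.1.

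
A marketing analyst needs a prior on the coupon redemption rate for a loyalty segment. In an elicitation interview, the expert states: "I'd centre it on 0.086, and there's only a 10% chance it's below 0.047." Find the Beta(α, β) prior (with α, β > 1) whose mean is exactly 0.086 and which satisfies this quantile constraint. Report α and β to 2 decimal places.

α ≈ 6.18, β ≈ 65.73

With mean 0.086 fixed, write α = 0.086s, β = 0.914s where s = α+β.
Need P(θ < 0.047) = 0.1 under Beta(0.086s, 0.914s). Normal approximation: (q−m)/√(m(1−m)/s) ≈ z_{0.1} = -1.28, so s ≈ 0.086·0.914·(-1.28)²/(0.047−0.086)² = 84.9.
At s = 84.9: P(θ<0.047) ≈ 0.079. Adjusting to match 0.1 gives s ≈ 71.91.
So α = 0.086·71.91 ≈ 6.18, β = 0.914·71.91 ≈ 65.73.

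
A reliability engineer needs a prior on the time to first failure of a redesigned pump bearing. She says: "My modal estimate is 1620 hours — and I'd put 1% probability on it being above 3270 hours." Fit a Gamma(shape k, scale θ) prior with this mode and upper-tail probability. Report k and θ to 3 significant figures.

k ≈ 10.9, θ ≈ 163

Gamma(k,θ) with k>1 has mode (k−1)θ, so θ = 1620/(k−1).
Need P(X < 3270) = 0.99 with θ tied to k this way. Start at k = 2, θ = 1620: P(X<3270) ≈ 0.599.
Too low — raise k to concentrate. Iterating converges to k ≈ 10.9.
Then θ = 1620/(10.9−1) ≈ 163.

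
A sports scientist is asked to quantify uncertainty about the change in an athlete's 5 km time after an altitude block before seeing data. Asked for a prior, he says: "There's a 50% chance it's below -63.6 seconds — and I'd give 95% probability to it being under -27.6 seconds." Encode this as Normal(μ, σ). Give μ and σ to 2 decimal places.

μ = -63.60, σ = 21.89

For Normal(μ,σ), the p-quantile is μ + z_p·σ. Here z_{0.5} = 0, z_{0.95} = 1.645.
So -63.6 = μ + 0σ and -27.6 = μ + 1.645σ.
Subtracting: σ = (-27.6 − -63.6)/(1.645 − (0)) = 21.89.
Then μ = -63.6 − (0)·21.89 = -63.60.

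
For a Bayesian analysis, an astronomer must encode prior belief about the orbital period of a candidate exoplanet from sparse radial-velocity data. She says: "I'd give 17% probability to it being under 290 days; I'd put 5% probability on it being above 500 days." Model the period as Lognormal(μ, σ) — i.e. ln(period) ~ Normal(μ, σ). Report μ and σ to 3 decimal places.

μ ≈ 5.870, σ ≈ 0.210

If T ~ Lognormal(μ,σ) then ln T ~ Normal(μ,σ), so the p-quantile of ln T is μ + z_p·σ.
ln(290) = 5.67 and ln(500) = 6.215; z_{0.17} = -0.9542, z_{0.95} = 1.645.
σ = (6.215 − 5.67)/(1.645 − (-0.9542)) = 0.210.
μ = 5.67 − (-0.9542)·0.210 = 5.870.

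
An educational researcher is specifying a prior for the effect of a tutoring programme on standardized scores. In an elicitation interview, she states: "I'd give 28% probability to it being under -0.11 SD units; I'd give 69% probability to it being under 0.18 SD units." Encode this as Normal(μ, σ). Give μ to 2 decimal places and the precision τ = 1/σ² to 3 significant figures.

μ = 0.05, τ = 13.8

For Normal(μ,σ), the p-quantile is μ + z_p·σ. Here z_{0.28} = -0.5828, z_{0.69} = 0.4959.
So -0.11 = μ − 0.5828σ and 0.18 = μ + 0.4959σ.
Subtracting: σ = (0.18 − -0.11)/(0.4959 − (-0.5828)) = 0.27.
Then μ = -0.11 − (-0.5828)·0.27 = 0.05.
Precision τ = 1/σ² = 1/0.2688² = 13.8.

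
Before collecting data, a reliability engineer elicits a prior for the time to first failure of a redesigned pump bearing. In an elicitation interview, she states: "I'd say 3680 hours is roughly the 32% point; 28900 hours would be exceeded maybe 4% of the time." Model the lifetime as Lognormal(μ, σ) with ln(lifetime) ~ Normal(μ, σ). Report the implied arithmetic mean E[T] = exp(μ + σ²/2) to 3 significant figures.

E[T] ≈ 8750 hours

If T ~ Lognormal(μ,σ) then ln T ~ Normal(μ,σ), so the p-quantile of ln T is μ + z_p·σ.
ln(3680) = 8.211 and ln(28900) = 10.27; z_{0.32} = -0.4677, z_{0.96} = 1.751.
σ = (10.27 − 8.211)/(1.751 − (-0.4677)) = 0.929.
μ = 8.211 − (-0.4677)·0.929 = 8.645.
E[T] = exp(μ + σ²/2) = exp(8.645 + 0.4315) = 8750 hours.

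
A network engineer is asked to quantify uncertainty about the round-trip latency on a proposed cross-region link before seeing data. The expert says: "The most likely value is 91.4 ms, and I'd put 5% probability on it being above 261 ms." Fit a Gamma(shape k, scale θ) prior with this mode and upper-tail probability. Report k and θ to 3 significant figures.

k ≈ 3.42, θ ≈ 37.7

Gamma(k,θ) with k>1 has mode (k−1)θ, so θ = 91.4/(k−1).
Need P(X < 261) = 0.95 with θ tied to k this way. Start at k = 2, θ = 91.4: P(X<261) ≈ 0.778.
Too low — raise k to concentrate. Iterating converges to k ≈ 3.42.
Then θ = 91.4/(3.42−1) ≈ 37.7.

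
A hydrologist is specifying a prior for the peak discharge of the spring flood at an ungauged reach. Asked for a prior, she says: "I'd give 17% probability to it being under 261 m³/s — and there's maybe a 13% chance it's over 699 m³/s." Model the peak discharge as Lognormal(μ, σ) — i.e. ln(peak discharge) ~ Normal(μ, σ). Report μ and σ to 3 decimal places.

If T ~ Lognormal(μ,σ) then ln T ~ Normal(μ,σ), so the p-quantile of ln T is μ + z_p·σ.
ln(261) = 5.565 and ln(699) = 6.55; z_{0.17} = -0.9542, z_{0.87} = 1.126.
σ = (6.55 − 5.565)/(1.126 − (-0.9542)) = 0.473.
μ = 5.565 − (-0.9542)·0.473 = 6.016.

μ ≈ 6.016, σ ≈ 0.473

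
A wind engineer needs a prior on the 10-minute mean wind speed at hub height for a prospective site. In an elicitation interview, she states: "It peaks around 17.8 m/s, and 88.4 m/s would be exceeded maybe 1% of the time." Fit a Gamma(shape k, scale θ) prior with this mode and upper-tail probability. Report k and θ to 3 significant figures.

k ≈ 2.53, θ ≈ 11.6

Gamma(k,θ) with k>1 has mode (k−1)θ, so θ = 17.8/(k−1).
Need P(X < 88.4) = 0.99 with θ tied to k this way. Start at k = 2, θ = 17.8: P(X<88.4) ≈ 0.958.
Too low — raise k to concentrate. Iterating converges to k ≈ 2.53.
Then θ = 17.8/(2.53−1) ≈ 11.6.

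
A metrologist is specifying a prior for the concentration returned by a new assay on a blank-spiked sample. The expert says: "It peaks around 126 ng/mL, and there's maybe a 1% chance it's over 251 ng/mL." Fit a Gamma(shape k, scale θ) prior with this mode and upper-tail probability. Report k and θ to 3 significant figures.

Gamma(k,θ) with k>1 has mode (k−1)θ, so θ = 126/(k−1).
Need P(X < 251) = 0.99 with θ tied to k this way. Start at k = 2, θ = 126: P(X<251) ≈ 0.592.
Too low — raise k to concentrate. Iterating converges to k ≈ 11.3.
Then θ = 126/(11.3−1) ≈ 12.2.

k ≈ 11.3, θ ≈ 12.2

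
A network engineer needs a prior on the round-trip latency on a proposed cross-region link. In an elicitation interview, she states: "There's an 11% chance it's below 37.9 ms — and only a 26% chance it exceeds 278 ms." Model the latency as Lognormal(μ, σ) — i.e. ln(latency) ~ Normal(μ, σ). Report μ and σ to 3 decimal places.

If T ~ Lognormal(μ,σ) then ln T ~ Normal(μ,σ), so the p-quantile of ln T is μ + z_p·σ.
ln(37.9) = 3.635 and ln(278) = 5.628; z_{0.11} = -1.227, z_{0.74} = 0.6433.
σ = (5.628 − 3.635)/(0.6433 − (-1.227)) = 1.066.
μ = 3.635 − (-1.227)·1.066 = 4.942.

μ ≈ 4.942, σ ≈ 1.066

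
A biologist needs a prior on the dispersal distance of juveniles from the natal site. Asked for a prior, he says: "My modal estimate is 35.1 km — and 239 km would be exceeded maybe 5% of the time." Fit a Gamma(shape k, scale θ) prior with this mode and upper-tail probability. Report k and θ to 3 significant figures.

Gamma(k,θ) with k>1 has mode (k−1)θ, so θ = 35.1/(k−1).
Need P(X < 239) = 0.95 with θ tied to k this way. Start at k = 2, θ = 35.1: P(X<239) ≈ 0.991.
Too high — lower k to spread out. Iterating converges to k ≈ 1.6.
Then θ = 35.1/(1.6−1) ≈ 58.6.

k ≈ 1.6, θ ≈ 58.6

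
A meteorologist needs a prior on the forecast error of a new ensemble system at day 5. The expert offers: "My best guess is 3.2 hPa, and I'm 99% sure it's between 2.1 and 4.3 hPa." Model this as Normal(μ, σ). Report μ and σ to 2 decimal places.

A symmetric 99% interval runs μ ± z·σ with z = 2.576.
Half-width = 1.1, so σ = 1.1/2.576 = 0.43.
μ is the stated best guess, 3.20.

μ = 3.20, σ = 0.43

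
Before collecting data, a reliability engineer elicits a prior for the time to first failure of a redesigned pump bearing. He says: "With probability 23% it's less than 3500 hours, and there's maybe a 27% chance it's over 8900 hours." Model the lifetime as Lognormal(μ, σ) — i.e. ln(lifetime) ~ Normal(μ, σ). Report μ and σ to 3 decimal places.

μ ≈ 8.671, σ ≈ 0.690

If T ~ Lognormal(μ,σ) then ln T ~ Normal(μ,σ), so the p-quantile of ln T is μ + z_p·σ.
ln(3500) = 8.161 and ln(8900) = 9.094; z_{0.23} = -0.7388, z_{0.73} = 0.6128.
σ = (9.094 − 8.161)/(0.6128 − (-0.7388)) = 0.690.
μ = 8.161 − (-0.7388)·0.690 = 8.671.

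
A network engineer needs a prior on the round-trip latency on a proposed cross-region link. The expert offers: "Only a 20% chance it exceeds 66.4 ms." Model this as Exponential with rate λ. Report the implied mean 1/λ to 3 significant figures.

mean ≈ 41.3 ms

P(T > 66.4) = e^(−λ·66.4) = 0.2, so λ = −ln(0.2)/66.4 = 0.0242.
Mean = 1/λ = 41.3 ms.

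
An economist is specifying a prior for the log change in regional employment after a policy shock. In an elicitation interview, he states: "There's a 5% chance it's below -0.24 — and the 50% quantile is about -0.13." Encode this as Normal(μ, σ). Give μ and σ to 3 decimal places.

μ = -0.130, σ = 0.067

The p-quantile of Normal(μ,σ) is μ + z_p·σ, with z_{0.05} = -1.645 and z_{0.5} = 0.
Eliminate σ: μ = (z₂·x₁ − z₁·x₂)/(z₂ − z₁) = (0·-0.24 − (-1.645)·-0.13)/1.645 = -0.130.
Then σ = (x₂ − x₁)/(z₂ − z₁) = (-0.13 − -0.24)/1.645 = 0.067.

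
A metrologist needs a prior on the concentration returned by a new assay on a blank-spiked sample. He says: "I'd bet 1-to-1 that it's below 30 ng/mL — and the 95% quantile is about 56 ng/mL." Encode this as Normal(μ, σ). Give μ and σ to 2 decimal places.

For Normal(μ,σ), the p-quantile is μ + z_p·σ. Here z_{0.5} = 0, z_{0.95} = 1.645.
So 30 = μ + 0σ and 56 = μ + 1.645σ.
Subtracting: σ = (56 − 30)/(1.645 − (0)) = 15.81.
Then μ = 30 − (0)·15.81 = 30.00.

μ = 30.00, σ = 15.81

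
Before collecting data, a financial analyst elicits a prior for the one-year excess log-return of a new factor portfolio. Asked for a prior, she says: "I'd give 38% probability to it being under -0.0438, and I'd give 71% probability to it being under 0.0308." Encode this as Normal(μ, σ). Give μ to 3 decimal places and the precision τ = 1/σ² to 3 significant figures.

μ = -0.017, τ = 133

For Normal(μ,σ), the p-quantile is μ + z_p·σ. Here z_{0.38} = -0.3055, z_{0.71} = 0.5534.
So -0.0438 = μ − 0.3055σ and 0.0308 = μ + 0.5534σ.
Subtracting: σ = (0.0308 − -0.0438)/(0.5534 − (-0.3055)) = 0.087.
Then μ = -0.0438 − (-0.3055)·0.087 = -0.017.
Precision τ = 1/σ² = 1/0.08686² = 133.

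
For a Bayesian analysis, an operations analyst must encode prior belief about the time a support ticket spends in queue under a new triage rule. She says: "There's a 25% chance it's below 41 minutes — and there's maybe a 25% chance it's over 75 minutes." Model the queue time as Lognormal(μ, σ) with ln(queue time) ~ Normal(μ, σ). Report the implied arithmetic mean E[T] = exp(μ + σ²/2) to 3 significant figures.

E[T] ≈ 61.3 minutes

If T ~ Lognormal(μ,σ) then ln T ~ Normal(μ,σ), so the p-quantile of ln T is μ + z_p·σ.
ln(41) = 3.714 and ln(75) = 4.317; z_{0.25} = -0.6745, z_{0.75} = 0.6745.
σ = (4.317 − 3.714)/(0.6745 − (-0.6745)) = 0.448.
μ = 3.714 − (-0.6745)·0.448 = 4.016.
E[T] = exp(μ + σ²/2) = exp(4.016 + 0.1002) = 61.3 minutes.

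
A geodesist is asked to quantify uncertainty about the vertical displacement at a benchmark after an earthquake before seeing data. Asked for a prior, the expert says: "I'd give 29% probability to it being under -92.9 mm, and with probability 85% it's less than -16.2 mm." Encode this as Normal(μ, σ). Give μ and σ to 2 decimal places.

The p-quantile of Normal(μ,σ) is μ + z_p·σ, with z_{0.29} = -0.5534 and z_{0.85} = 1.036.
Eliminate σ: μ = (z₂·x₁ − z₁·x₂)/(z₂ − z₁) = (1.036·-92.9 − (-0.5534)·-16.2)/1.59 = -66.20.
Then σ = (x₂ − x₁)/(z₂ − z₁) = (-16.2 − -92.9)/1.59 = 48.24.

μ = -66.20, σ = 48.24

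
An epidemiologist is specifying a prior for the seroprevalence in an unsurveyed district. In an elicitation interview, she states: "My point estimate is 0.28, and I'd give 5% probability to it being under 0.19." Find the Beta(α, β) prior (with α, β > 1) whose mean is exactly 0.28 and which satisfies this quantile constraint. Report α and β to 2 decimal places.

With mean 0.28 fixed, write α = 0.28s, β = 0.72s where s = α+β.
Need P(θ < 0.19) = 0.05 under Beta(0.28s, 0.72s). Normal approximation: (q−m)/√(m(1−m)/s) ≈ z_{0.05} = -1.64, so s ≈ 0.28·0.72·(-1.64)²/(0.19−0.28)² = 67.3.
At s = 67.3: P(θ<0.19) ≈ 0.041. Adjusting to match 0.05 gives s ≈ 60.40.
So α = 0.28·60.40 ≈ 16.91, β = 0.72·60.40 ≈ 43.49.

α ≈ 16.91, β ≈ 43.49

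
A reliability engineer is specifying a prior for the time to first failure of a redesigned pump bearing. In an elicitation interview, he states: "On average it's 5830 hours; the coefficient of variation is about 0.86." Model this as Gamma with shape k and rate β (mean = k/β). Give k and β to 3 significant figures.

For Gamma(k, rate β): mean = k/β, variance = k/β², so CV = 1/√k.
CV = 0.86, hence k = 1/CV² = 1.35.
Then β = k/mean = 1.35/5830 = 0.000232.

k ≈ 1.35, β ≈ 0.000232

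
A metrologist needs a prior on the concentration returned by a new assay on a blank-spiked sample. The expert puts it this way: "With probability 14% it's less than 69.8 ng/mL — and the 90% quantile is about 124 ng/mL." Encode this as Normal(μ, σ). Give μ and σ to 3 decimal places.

For Normal(μ,σ), the p-quantile is μ + z_p·σ. Here z_{0.14} = -1.08, z_{0.9} = 1.282.
So 69.8 = μ − 1.08σ and 124 = μ + 1.282σ.
Subtracting: σ = (124 − 69.8)/(1.282 − (-1.08)) = 22.948.
Then μ = 69.8 − (-1.08)·22.948 = 94.591.

μ = 94.591, σ = 22.948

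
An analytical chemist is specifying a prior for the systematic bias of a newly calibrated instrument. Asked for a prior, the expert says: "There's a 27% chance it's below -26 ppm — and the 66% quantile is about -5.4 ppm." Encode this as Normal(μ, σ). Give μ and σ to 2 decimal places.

μ = -13.69, σ = 20.09

The p-quantile of Normal(μ,σ) is μ + z_p·σ, with z_{0.27} = -0.6128 and z_{0.66} = 0.4125.
Eliminate σ: μ = (z₂·x₁ − z₁·x₂)/(z₂ − z₁) = (0.4125·-26 − (-0.6128)·-5.4)/1.025 = -13.69.
Then σ = (x₂ − x₁)/(z₂ − z₁) = (-5.4 − -26)/1.025 = 20.09.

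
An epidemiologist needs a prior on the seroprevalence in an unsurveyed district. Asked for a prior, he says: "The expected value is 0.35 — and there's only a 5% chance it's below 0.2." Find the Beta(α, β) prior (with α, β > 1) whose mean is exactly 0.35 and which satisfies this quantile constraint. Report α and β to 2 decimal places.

With mean 0.35 fixed, write α = 0.35s, β = 0.65s where s = α+β.
Need P(θ < 0.2) = 0.05 under Beta(0.35s, 0.65s). Normal approximation: (q−m)/√(m(1−m)/s) ≈ z_{0.05} = -1.64, so s ≈ 0.35·0.65·(-1.64)²/(0.2−0.35)² = 27.4.
At s = 27.4: P(θ<0.2) ≈ 0.039. Adjusting to match 0.05 gives s ≈ 23.90.
So α = 0.35·23.90 ≈ 8.36, β = 0.65·23.90 ≈ 15.53.

α ≈ 8.36, β ≈ 15.53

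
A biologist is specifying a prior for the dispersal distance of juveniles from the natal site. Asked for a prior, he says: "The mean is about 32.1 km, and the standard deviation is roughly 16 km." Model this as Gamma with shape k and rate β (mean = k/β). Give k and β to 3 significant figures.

For Gamma(k, rate β): mean = k/β, variance = k/β², so CV = 1/√k.
CV = SD/mean = 16/32.1 = 0.4984, hence k = 1/CV² = 4.03.
Then β = k/mean = 4.03/32.1 = 0.125.

k ≈ 4.03, β ≈ 0.125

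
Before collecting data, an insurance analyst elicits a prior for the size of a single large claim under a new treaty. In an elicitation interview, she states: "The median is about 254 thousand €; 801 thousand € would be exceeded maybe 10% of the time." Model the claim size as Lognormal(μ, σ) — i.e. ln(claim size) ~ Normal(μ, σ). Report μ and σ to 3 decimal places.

If T ~ Lognormal(μ,σ) then ln T ~ Normal(μ,σ), so the p-quantile of ln T is μ + z_p·σ.
ln(254) = 5.537 and ln(801) = 6.686; z_{0.5} = 0, z_{0.9} = 1.282.
σ = (6.686 − 5.537)/(1.282 − (0)) = 0.896.
μ = 5.537 − (0)·0.896 = 5.537.

μ ≈ 5.537, σ ≈ 0.896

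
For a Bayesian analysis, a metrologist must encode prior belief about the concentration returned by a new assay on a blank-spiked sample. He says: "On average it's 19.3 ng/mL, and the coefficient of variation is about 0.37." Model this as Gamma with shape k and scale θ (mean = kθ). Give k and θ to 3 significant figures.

k ≈ 7.3, θ ≈ 2.64

For Gamma(k, scale θ): mean = kθ, variance = kθ², so CV = 1/√k.
CV = 0.37, hence k = 1/CV² = 7.3.
Then θ = mean/k = 19.3/7.3 = 2.64.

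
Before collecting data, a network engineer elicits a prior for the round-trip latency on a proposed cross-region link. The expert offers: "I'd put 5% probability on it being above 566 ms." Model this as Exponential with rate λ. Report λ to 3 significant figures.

λ ≈ 0.00529

P(T > 566.0) = e^(−λ·566.0) = 0.05, so λ = −ln(0.05)/566.0 = 0.00529.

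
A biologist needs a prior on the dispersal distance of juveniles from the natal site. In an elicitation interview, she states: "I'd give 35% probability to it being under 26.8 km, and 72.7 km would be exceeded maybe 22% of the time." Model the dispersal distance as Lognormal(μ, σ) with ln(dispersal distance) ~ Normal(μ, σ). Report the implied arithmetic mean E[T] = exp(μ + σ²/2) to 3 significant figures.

If T ~ Lognormal(μ,σ) then ln T ~ Normal(μ,σ), so the p-quantile of ln T is μ + z_p·σ.
ln(26.8) = 3.288 and ln(72.7) = 4.286; z_{0.35} = -0.3853, z_{0.78} = 0.7722.
σ = (4.286 − 3.288)/(0.7722 − (-0.3853)) = 0.862.
μ = 3.288 − (-0.3853)·0.862 = 3.621.
E[T] = exp(μ + σ²/2) = exp(3.621 + 0.3716) = 54.2 km.

E[T] ≈ 54.2 km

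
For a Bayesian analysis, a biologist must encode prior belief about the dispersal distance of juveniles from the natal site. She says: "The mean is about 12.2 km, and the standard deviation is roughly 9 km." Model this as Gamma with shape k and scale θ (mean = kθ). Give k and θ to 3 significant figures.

For Gamma(k, scale θ): mean = kθ, variance = kθ², so CV = 1/√k.
CV = SD/mean = 9/12.2 = 0.7377, hence k = 1/CV² = 1.84.
Then θ = mean/k = 12.2/1.84 = 6.64.

k ≈ 1.84, θ ≈ 6.64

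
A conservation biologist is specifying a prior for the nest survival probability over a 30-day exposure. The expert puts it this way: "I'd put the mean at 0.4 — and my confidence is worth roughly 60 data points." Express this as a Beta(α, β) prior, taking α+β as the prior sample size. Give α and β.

Under the effective-sample-size interpretation, Beta(α, β) has prior mean α/(α+β) and prior sample size α+β.
So α+β = 60 and α/(α+β) = 0.4, giving α = 0.4·60 = 24 and β = 60 − 24 = 36.

α = 24, β = 36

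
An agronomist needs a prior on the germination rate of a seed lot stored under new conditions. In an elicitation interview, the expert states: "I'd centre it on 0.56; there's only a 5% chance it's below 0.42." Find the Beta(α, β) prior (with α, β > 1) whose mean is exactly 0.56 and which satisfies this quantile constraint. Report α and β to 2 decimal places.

With mean 0.56 fixed, write α = 0.56s, β = 0.44s where s = α+β.
Need P(θ < 0.42) = 0.05 under Beta(0.56s, 0.44s). Normal approximation: (q−m)/√(m(1−m)/s) ≈ z_{0.05} = -1.64, so s ≈ 0.56·0.44·(-1.64)²/(0.42−0.56)² = 34.0.
At s = 34.0: P(θ<0.42) ≈ 0.050. Adjusting to match 0.05 gives s ≈ 34.13.
So α = 0.56·34.13 ≈ 19.11, β = 0.44·34.13 ≈ 15.02.

α ≈ 19.11, β ≈ 15.02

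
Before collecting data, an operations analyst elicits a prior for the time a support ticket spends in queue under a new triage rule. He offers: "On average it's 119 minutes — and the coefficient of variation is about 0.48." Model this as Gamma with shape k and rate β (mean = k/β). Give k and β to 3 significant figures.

For Gamma(k, rate β): mean = k/β, variance = k/β², so CV = 1/√k.
CV = 0.48, hence k = 1/CV² = 4.34.
Then β = k/mean = 4.34/119 = 0.0365.

k ≈ 4.34, β ≈ 0.0365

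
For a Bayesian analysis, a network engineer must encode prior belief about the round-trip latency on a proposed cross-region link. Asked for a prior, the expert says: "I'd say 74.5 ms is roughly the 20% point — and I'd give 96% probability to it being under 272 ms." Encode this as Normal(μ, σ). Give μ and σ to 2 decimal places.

The p-quantile of Normal(μ,σ) is μ + z_p·σ, with z_{0.2} = -0.8416 and z_{0.96} = 1.751.
Eliminate σ: μ = (z₂·x₁ − z₁·x₂)/(z₂ − z₁) = (1.751·74.5 − (-0.8416)·272)/2.592 = 138.62.
Then σ = (x₂ − x₁)/(z₂ − z₁) = (272 − 74.5)/2.592 = 76.19.

μ = 138.62, σ = 76.19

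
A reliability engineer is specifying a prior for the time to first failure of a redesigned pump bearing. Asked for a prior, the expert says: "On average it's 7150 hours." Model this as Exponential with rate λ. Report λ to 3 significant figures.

λ ≈ 0.00014

Exponential mean = 1/λ, so λ = 1/7150.0 = 0.00014.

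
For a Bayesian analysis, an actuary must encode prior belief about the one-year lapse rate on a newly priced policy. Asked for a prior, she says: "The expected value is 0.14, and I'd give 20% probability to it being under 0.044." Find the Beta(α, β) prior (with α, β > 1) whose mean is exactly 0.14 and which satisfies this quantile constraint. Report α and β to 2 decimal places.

With mean 0.14 fixed, write α = 0.14s, β = 0.86s where s = α+β.
Need P(θ < 0.044) = 0.2 under Beta(0.14s, 0.86s). Normal approximation: (q−m)/√(m(1−m)/s) ≈ z_{0.2} = -0.842, so s ≈ 0.14·0.86·(-0.842)²/(0.044−0.14)² = 9.3.
At s = 9.3: P(θ<0.044) ≈ 0.190. Adjusting to match 0.2 gives s ≈ 8.80.
So α = 0.14·8.80 ≈ 1.23, β = 0.86·8.80 ≈ 7.57.

α ≈ 1.23, β ≈ 7.57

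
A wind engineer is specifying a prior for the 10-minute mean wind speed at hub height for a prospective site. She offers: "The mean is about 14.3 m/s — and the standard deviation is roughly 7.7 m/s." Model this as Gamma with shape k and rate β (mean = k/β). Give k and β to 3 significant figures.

k ≈ 3.45, β ≈ 0.241

For Gamma(k, rate β): mean = k/β, variance = k/β², so CV = 1/√k.
CV = SD/mean = 7.7/14.3 = 0.5385, hence k = 1/CV² = 3.45.
Then β = k/mean = 3.45/14.3 = 0.241.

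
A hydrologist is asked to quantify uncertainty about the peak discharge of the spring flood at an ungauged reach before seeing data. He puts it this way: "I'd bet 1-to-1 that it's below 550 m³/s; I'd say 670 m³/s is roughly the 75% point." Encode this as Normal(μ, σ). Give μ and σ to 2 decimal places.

μ = 550.00, σ = 177.91

For Normal(μ,σ), the p-quantile is μ + z_p·σ. Here z_{0.5} = 0, z_{0.75} = 0.6745.
So 550 = μ + 0σ and 670 = μ + 0.6745σ.
Subtracting: σ = (670 − 550)/(0.6745 − (0)) = 177.91.
Then μ = 550 − (0)·177.91 = 550.00.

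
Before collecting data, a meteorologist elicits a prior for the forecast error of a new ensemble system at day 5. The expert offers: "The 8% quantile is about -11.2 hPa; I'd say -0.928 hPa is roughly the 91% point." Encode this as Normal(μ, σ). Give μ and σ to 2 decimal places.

μ = -5.94, σ = 3.74

The p-quantile of Normal(μ,σ) is μ + z_p·σ, with z_{0.08} = -1.405 and z_{0.91} = 1.341.
Eliminate σ: μ = (z₂·x₁ − z₁·x₂)/(z₂ − z₁) = (1.341·-11.2 − (-1.405)·-0.928)/2.746 = -5.94.
Then σ = (x₂ − x₁)/(z₂ − z₁) = (-0.928 − -11.2)/2.746 = 3.74.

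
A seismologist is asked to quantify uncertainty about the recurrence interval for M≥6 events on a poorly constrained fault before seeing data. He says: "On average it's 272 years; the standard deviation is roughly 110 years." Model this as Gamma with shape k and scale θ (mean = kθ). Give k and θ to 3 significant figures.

For Gamma(k, scale θ): mean = kθ, variance = kθ², so CV = 1/√k.
CV = SD/mean = 110/272 = 0.4044, hence k = 1/CV² = 6.11.
Then θ = mean/k = 272/6.11 = 44.5.

k ≈ 6.11, θ ≈ 44.5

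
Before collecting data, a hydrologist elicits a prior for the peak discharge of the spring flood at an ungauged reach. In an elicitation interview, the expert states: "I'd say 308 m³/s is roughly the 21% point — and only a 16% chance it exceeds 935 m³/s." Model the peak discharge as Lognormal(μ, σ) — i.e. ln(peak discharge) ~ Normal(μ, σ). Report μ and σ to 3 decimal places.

If T ~ Lognormal(μ,σ) then ln T ~ Normal(μ,σ), so the p-quantile of ln T is μ + z_p·σ.
ln(308) = 5.73 and ln(935) = 6.841; z_{0.21} = -0.8064, z_{0.84} = 0.9945.
σ = (6.841 − 5.73)/(0.9945 − (-0.8064)) = 0.617.
μ = 5.73 − (-0.8064)·0.617 = 6.227.

μ ≈ 6.227, σ ≈ 0.617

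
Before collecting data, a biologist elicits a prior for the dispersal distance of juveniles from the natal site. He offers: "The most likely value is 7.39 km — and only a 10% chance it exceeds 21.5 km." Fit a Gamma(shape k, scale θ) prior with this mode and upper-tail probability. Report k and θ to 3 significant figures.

Gamma(k,θ) with k>1 has mode (k−1)θ, so θ = 7.39/(k−1).
Need P(X < 21.5) = 0.9 with θ tied to k this way. Start at k = 2, θ = 7.39: P(X<21.5) ≈ 0.787.
Too low — raise k to concentrate. Iterating converges to k ≈ 2.67.
Then θ = 7.39/(2.67−1) ≈ 4.42.

k ≈ 2.67, θ ≈ 4.42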